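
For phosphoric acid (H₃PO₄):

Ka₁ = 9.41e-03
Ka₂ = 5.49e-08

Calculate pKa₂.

pKa₂ = -log(Ka₂) = -log(5.49e-08) = 7.26.

pK_{a2} = 7.26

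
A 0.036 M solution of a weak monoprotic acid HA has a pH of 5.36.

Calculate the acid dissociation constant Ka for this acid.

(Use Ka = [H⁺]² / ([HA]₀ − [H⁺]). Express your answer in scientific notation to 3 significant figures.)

[H⁺] = 10^(−pH) = 10^(−5.36) = 4.365e-06 M. For HA ⇌ H⁺ + A⁻, Ka = [H⁺][A⁻]/[HA] = [H⁺]² / ([HA]₀ − [H⁺]) = (4.365e-06)² / (0.036 − 4.365e-06) = 5.29e-10.

K_a = 5.29e-10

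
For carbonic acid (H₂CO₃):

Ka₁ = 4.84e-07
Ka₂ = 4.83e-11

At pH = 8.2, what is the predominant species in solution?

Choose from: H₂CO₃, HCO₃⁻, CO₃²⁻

pKa₁ = 6.32, pKa₂ = 10.32. For a polyprotic acid the predominant species crosses at each pKa: below pKa_n the protonated form dominates, above it the deprotonated form does. At pH = 8.2, the predominant species is HCO₃⁻.

HCO₃⁻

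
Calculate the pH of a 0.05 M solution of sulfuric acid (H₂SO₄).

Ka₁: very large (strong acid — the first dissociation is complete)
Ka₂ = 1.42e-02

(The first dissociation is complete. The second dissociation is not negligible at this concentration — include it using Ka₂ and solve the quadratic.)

First dissociation is complete: [H⁺]₀ = [HSO₄⁻]₀ = C = 0.05 M. Second dissociation HSO₄⁻ ⇌ H⁺ + SO₄²⁻: let x = [SO₄²⁻]. Ka₂ = (C + x)·x / (C − x) = 1.42e-02 → x² + (C + Ka₂)·x − Ka₂·C = 0 → x² + 0.06420·x − 7.100e-04 = 0. x = (−0.06420 + √(0.06420² + 4 × 7.100e-04)) / 2 = 9.6182e-03 M. [H⁺] = C + x = 0.05 + 9.6182e-03 = 5.9618e-02 M. pH = -log(5.9618e-02) = 1.22.

pH = 1.22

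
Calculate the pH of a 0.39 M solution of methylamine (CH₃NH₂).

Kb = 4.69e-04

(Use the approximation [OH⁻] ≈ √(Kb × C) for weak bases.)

[OH⁻] = √(Kb × C) = √(4.69e-04 × 0.39) = 1.3524e-02. pOH = 1.87, pH = 14 - pOH

pH = 12.13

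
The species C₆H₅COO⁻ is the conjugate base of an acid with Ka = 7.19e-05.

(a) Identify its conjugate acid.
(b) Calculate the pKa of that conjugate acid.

(a) The conjugate acid is formed by adding one H⁺ to C₆H₅COO⁻, giving C₆H₅COOH. (b) pKa = -log(Ka) = -log(7.19e-05) = 4.14.

Conjugate acid: C₆H₅COOH; pK_a = 4.14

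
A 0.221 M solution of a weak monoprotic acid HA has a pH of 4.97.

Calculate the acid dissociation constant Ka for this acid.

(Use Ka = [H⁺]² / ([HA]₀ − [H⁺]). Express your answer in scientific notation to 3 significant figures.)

[H⁺] = 10^(−pH) = 10^(−4.97) = 1.072e-05 M. For HA ⇌ H⁺ + A⁻, Ka = [H⁺][A⁻]/[HA] = [H⁺]² / ([HA]₀ − [H⁺]) = (1.072e-05)² / (0.221 − 1.072e-05) = 5.20e-10.

K_a = 5.20e-10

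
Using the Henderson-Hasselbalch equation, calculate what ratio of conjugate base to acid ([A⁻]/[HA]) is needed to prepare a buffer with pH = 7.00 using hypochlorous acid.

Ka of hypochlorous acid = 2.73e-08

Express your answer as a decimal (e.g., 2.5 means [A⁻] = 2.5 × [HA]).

pKa = -log(2.73e-08) = 7.5638. pH = pKa + log([A⁻]/[HA]), so log([A⁻]/[HA]) = pH − pKa = 7.00 − 7.5638 = -0.5638. [A⁻]/[HA] = 10^(-0.5638) = 0.273

[A⁻]/[HA] = 0.273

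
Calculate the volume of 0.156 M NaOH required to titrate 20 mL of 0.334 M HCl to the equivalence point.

At equivalence: moles acid = moles base. moles HCl = 0.334 × 20/1000 = 0.00668 mol. V_base = moles / 0.156 × 1000 = 42.8 mL.

V_{base} = 42.8 mL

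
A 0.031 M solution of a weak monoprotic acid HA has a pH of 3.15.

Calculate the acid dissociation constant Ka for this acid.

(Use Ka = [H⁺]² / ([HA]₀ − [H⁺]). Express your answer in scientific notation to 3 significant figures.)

[H⁺] = 10^(−pH) = 10^(−3.15) = 7.079e-04 M. For HA ⇌ H⁺ + A⁻, Ka = [H⁺][A⁻]/[HA] = [H⁺]² / ([HA]₀ − [H⁺]) = (7.079e-04)² / (0.031 − 7.079e-04) = 1.65e-05.

K_a = 1.65e-05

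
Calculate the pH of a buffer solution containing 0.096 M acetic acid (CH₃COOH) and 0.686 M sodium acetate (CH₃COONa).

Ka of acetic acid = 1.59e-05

pKa = -log(1.59e-05) = 4.80. pH = pKa + log([A⁻]/[HA]) = 4.80 + log(0.686/0.096)

pH = 5.65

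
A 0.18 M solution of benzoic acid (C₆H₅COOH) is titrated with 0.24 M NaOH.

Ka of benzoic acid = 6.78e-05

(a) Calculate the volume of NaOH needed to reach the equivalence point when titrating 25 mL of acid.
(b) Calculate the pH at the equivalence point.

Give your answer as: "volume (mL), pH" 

moles acid = 0.18 × 25/1000 = 0.0045 mol; V_base = moles/0.24 × 1000 = 18.8 mL. At equivalence only the conjugate base is present: [A⁻] = 0.0045/0.044 = 1.0286e-01 M. Kb = Kw/Ka = 1.47e-10; [OH⁻] = √(Kb × [A⁻]) = 3.8950e-06; pOH = 5.41; pH = 14 - pOH = 8.59.

V = 18.8 mL, pH = 8.59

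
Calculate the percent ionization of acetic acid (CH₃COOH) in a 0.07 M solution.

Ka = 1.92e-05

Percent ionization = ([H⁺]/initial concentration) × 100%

Using Ka equilibrium: x² + Ka×x - Ka×C = 0. Solving: [H⁺] = 1.1497e-03. Percent = (1.1497e-03/0.07) × 100

Percent ionization = 1.64%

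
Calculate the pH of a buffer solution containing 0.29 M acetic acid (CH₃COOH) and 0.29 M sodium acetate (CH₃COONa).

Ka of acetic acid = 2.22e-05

pKa = -log(2.22e-05) = 4.65. pH = pKa + log([A⁻]/[HA]) = 4.65 + log(0.29/0.29)

pH = 4.65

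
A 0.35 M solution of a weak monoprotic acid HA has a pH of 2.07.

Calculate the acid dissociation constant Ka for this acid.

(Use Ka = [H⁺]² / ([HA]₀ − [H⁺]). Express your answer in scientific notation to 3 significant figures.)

[H⁺] = 10^(−pH) = 10^(−2.07) = 8.511e-03 M. For HA ⇌ H⁺ + A⁻, Ka = [H⁺][A⁻]/[HA] = [H⁺]² / ([HA]₀ − [H⁺]) = (8.511e-03)² / (0.35 − 8.511e-03) = 2.12e-04.

K_a = 2.12e-04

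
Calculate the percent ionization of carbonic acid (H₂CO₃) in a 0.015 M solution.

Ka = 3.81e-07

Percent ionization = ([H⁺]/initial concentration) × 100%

Using Ka equilibrium: x² + Ka×x - Ka×C = 0. Solving: [H⁺] = 7.5407e-05. Percent = (7.5407e-05/0.015) × 100

Percent ionization = 0.503%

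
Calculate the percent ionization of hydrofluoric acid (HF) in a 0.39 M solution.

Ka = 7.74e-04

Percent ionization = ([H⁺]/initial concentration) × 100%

Using Ka equilibrium: x² + Ka×x - Ka×C = 0. Solving: [H⁺] = 1.6991e-02. Percent = (1.6991e-02/0.39) × 100

Percent ionization = 4.36%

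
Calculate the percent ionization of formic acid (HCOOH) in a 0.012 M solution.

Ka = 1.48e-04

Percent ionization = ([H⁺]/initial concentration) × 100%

Using Ka equilibrium: x² + Ka×x - Ka×C = 0. Solving: [H⁺] = 1.2607e-03. Percent = (1.2607e-03/0.012) × 100

Percent ionization = 10.5%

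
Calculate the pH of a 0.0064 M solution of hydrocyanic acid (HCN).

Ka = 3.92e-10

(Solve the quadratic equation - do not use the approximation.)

x² + Ka×x - Ka×C = 0. Using quadratic formula: [H⁺] = 1.5837e-06

pH = 5.80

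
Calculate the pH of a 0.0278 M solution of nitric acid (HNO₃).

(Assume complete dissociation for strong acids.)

[H⁺] = 0.0278 M for strong acid. pH = -log[H⁺] = -log(0.0278)

pH = 1.56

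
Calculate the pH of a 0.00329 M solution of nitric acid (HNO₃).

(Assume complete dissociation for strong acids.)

[H⁺] = 0.00329 M for strong acid. pH = -log[H⁺] = -log(0.00329)

pH = 2.48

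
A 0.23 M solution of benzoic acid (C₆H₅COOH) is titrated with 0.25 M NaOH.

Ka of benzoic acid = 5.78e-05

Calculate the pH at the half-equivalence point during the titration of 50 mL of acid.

At half-equivalence [HA] = [A⁻], so Henderson-Hasselbalch gives pH = pKa = -log(5.78e-05) = 4.24.

pH = pKa = 4.24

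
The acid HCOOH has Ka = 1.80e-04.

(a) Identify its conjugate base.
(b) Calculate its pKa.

(a) The conjugate base is formed by removing one H⁺ from HCOOH, giving HCOO⁻. (b) pKa = -log(Ka) = -log(1.80e-04) = 3.74.

Conjugate base: HCOO⁻; pK_a = 3.74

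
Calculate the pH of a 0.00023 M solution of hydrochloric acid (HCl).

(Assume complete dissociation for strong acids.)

[H⁺] = 0.00023 M for strong acid. pH = -log[H⁺] = -log(0.00023)

pH = 3.64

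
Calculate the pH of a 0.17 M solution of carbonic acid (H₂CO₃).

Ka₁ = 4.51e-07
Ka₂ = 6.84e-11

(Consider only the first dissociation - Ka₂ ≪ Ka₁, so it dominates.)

First dissociation dominates. From Ka₁ = [H⁺][HA⁻]/[H₂A], x² + Ka₁·x − Ka₁·C = 0 with C = 0.17 M and Ka₁ = 4.51e-07. Solving: [H⁺] = (−Ka₁ + √(Ka₁² + 4·Ka₁·C)) / 2 = 2.7667e-04 M. pH = -log(2.7667e-04) = 3.56.

pH = 3.56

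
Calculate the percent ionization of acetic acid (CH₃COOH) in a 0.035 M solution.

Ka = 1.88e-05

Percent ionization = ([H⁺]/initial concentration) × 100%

Using Ka equilibrium: x² + Ka×x - Ka×C = 0. Solving: [H⁺] = 8.0183e-04. Percent = (8.0183e-04/0.035) × 100

Percent ionization = 2.29%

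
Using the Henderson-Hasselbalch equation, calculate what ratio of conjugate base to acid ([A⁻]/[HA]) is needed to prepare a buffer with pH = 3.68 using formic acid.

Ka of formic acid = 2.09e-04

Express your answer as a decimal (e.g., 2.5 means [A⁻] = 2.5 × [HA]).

pKa = -log(2.09e-04) = 3.6799. pH = pKa + log([A⁻]/[HA]), so log([A⁻]/[HA]) = pH − pKa = 3.68 − 3.6799 = 0.0001. [A⁻]/[HA] = 10^(0.0001) = 1.00

[A⁻]/[HA] = 1.00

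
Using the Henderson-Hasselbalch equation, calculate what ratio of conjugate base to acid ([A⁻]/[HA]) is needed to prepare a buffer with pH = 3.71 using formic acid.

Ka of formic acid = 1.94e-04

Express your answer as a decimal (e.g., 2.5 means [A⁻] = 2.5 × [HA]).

pKa = -log(1.94e-04) = 3.7122. pH = pKa + log([A⁻]/[HA]), so log([A⁻]/[HA]) = pH − pKa = 3.71 − 3.7122 = -0.0022. [A⁻]/[HA] = 10^(-0.0022) = 0.995

[A⁻]/[HA] = 0.995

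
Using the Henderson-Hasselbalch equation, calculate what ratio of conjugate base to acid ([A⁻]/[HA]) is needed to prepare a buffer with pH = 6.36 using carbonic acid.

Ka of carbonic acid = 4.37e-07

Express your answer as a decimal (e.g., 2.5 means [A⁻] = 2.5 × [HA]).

pKa = -log(4.37e-07) = 6.3595. pH = pKa + log([A⁻]/[HA]), so log([A⁻]/[HA]) = pH − pKa = 6.36 − 6.3595 = 0.0005. [A⁻]/[HA] = 10^(0.0005) = 1.00

[A⁻]/[HA] = 1.00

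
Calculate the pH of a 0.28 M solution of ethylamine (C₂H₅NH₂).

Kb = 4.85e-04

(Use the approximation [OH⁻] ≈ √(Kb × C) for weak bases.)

[OH⁻] = √(Kb × C) = √(4.85e-04 × 0.28) = 1.1653e-02. pOH = 1.93, pH = 14 - pOH

pH = 12.07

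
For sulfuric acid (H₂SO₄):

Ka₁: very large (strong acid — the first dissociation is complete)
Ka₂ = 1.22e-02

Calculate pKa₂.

pKa₂ = -log(Ka₂) = -log(1.22e-02) = 1.91.

pK_{a2} = 1.91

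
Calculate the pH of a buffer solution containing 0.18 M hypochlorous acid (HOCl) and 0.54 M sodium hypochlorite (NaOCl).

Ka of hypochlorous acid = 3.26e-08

pKa = -log(3.26e-08) = 7.49. pH = pKa + log([A⁻]/[HA]) = 7.49 + log(0.54/0.18)

pH = 7.96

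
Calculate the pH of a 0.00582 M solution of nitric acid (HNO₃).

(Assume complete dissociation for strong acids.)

[H⁺] = 0.00582 M for strong acid. pH = -log[H⁺] = -log(0.00582)

pH = 2.24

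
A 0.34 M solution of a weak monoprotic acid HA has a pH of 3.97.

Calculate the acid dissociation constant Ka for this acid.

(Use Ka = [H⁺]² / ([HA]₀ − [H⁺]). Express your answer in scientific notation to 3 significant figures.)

[H⁺] = 10^(−pH) = 10^(−3.97) = 1.072e-04 M. For HA ⇌ H⁺ + A⁻, Ka = [H⁺][A⁻]/[HA] = [H⁺]² / ([HA]₀ − [H⁺]) = (1.072e-04)² / (0.34 − 1.072e-04) = 3.38e-08.

K_a = 3.38e-08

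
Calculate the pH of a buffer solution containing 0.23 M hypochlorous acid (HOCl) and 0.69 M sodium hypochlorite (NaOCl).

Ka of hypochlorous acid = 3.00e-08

pKa = -log(3.00e-08) = 7.52. pH = pKa + log([A⁻]/[HA]) = 7.52 + log(0.69/0.23)

pH = 8.00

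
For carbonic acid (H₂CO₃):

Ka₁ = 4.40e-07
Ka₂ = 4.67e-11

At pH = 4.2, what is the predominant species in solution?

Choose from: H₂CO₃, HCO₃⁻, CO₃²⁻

pKa₁ = 6.36, pKa₂ = 10.33. For a polyprotic acid the predominant species crosses at each pKa: below pKa_n the protonated form dominates, above it the deprotonated form does. At pH = 4.2, the predominant species is H₂CO₃.

H₂CO₃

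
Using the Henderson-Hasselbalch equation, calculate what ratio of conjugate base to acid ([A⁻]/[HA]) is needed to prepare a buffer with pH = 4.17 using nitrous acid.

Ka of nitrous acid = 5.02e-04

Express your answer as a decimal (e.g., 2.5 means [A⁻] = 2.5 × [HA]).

pKa = -log(5.02e-04) = 3.2993. pH = pKa + log([A⁻]/[HA]), so log([A⁻]/[HA]) = pH − pKa = 4.17 − 3.2993 = 0.8707. [A⁻]/[HA] = 10^(0.8707) = 7.43

[A⁻]/[HA] = 7.43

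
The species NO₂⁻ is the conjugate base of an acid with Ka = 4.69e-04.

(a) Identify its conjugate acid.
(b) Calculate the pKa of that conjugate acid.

(a) The conjugate acid is formed by adding one H⁺ to NO₂⁻, giving HNO₂. (b) pKa = -log(Ka) = -log(4.69e-04) = 3.33.

Conjugate acid: HNO₂; pK_a = 3.33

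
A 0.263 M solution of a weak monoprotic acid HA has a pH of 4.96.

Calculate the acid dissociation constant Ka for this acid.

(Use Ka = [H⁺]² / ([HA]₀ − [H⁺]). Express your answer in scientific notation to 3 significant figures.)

[H⁺] = 10^(−pH) = 10^(−4.96) = 1.096e-05 M. For HA ⇌ H⁺ + A⁻, Ka = [H⁺][A⁻]/[HA] = [H⁺]² / ([HA]₀ − [H⁺]) = (1.096e-05)² / (0.263 − 1.096e-05) = 4.57e-10.

K_a = 4.57e-10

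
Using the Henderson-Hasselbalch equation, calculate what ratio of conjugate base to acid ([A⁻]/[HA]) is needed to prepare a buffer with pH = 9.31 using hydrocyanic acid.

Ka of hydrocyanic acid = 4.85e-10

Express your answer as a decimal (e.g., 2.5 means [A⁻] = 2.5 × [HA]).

pKa = -log(4.85e-10) = 9.3143. pH = pKa + log([A⁻]/[HA]), so log([A⁻]/[HA]) = pH − pKa = 9.31 − 9.3143 = -0.0043. [A⁻]/[HA] = 10^(-0.0043) = 0.990

[A⁻]/[HA] = 0.990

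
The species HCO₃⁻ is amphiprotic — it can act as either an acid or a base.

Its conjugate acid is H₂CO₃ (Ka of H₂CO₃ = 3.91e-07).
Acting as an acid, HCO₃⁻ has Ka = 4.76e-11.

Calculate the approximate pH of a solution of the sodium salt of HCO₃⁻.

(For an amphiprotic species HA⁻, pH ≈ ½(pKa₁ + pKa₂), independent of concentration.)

pKa₁ = -log(3.91e-07) = 6.41; pKa₂ = -log(4.76e-11) = 10.32. For an amphiprotic species, pH ≈ ½(pKa₁ + pKa₂) = ½(6.41 + 10.32) = 8.37.

pH = 8.37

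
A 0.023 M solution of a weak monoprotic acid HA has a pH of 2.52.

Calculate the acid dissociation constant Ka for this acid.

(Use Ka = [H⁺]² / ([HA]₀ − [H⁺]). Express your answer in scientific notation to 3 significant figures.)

[H⁺] = 10^(−pH) = 10^(−2.52) = 3.020e-03 M. For HA ⇌ H⁺ + A⁻, Ka = [H⁺][A⁻]/[HA] = [H⁺]² / ([HA]₀ − [H⁺]) = (3.020e-03)² / (0.023 − 3.020e-03) = 4.56e-04.

K_a = 4.56e-04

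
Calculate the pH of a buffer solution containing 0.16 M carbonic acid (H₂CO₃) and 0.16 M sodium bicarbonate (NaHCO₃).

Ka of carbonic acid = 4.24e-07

pKa = -log(4.24e-07) = 6.37. pH = pKa + log([A⁻]/[HA]) = 6.37 + log(0.16/0.16)

pH = 6.37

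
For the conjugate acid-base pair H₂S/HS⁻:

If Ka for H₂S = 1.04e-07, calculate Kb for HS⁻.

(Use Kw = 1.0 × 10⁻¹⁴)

For a conjugate pair Ka × Kb = Kw, so Kb = Kw/Ka = 1.0 × 10⁻¹⁴ / 1.04e-07 = 9.62e-08.

K_b = 9.62e-08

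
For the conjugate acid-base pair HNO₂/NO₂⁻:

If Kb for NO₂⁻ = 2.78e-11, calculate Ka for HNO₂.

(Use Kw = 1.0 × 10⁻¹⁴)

For a conjugate pair Ka × Kb = Kw, so Ka = Kw/Kb = 1.0 × 10⁻¹⁴ / 2.78e-11 = 3.60e-04.

K_a = 3.60e-04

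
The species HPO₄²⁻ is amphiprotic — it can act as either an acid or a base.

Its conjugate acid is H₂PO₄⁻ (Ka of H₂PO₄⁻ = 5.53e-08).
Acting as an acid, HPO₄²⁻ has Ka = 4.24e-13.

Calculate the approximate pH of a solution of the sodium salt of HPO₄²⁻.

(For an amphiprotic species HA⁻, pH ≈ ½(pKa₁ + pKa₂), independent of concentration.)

pKa₁ = -log(5.53e-08) = 7.26; pKa₂ = -log(4.24e-13) = 12.37. For an amphiprotic species, pH ≈ ½(pKa₁ + pKa₂) = ½(7.26 + 12.37) = 9.81.

pH = 9.81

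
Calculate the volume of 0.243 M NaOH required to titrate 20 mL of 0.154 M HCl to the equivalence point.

At equivalence: moles acid = moles base. moles HCl = 0.154 × 20/1000 = 0.00308 mol. V_base = moles / 0.243 × 1000 = 12.7 mL.

V_{base} = 12.7 mL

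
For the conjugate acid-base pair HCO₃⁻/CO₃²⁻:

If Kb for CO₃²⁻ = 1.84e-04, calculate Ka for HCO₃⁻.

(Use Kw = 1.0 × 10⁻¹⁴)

For a conjugate pair Ka × Kb = Kw, so Ka = Kw/Kb = 1.0 × 10⁻¹⁴ / 1.84e-04 = 5.43e-11.

K_a = 5.43e-11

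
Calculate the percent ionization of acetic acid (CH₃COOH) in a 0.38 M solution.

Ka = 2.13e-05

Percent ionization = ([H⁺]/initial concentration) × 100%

Using Ka equilibrium: x² + Ka×x - Ka×C = 0. Solving: [H⁺] = 2.8344e-03. Percent = (2.8344e-03/0.38) × 100

Percent ionization = 0.746%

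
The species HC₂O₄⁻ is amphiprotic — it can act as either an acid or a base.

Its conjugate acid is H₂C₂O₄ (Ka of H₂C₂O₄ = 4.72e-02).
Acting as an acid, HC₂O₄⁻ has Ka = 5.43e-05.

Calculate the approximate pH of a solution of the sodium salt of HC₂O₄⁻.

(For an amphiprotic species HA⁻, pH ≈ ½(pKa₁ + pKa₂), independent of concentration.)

pKa₁ = -log(4.72e-02) = 1.33; pKa₂ = -log(5.43e-05) = 4.27. For an amphiprotic species, pH ≈ ½(pKa₁ + pKa₂) = ½(1.33 + 4.27) = 2.80.

pH = 2.80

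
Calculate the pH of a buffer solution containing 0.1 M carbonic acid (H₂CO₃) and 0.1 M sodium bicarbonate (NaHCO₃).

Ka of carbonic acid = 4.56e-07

pKa = -log(4.56e-07) = 6.34. pH = pKa + log([A⁻]/[HA]) = 6.34 + log(0.1/0.1)

pH = 6.34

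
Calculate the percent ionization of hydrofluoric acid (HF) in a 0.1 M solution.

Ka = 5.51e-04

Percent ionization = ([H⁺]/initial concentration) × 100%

Using Ka equilibrium: x² + Ka×x - Ka×C = 0. Solving: [H⁺] = 7.1525e-03. Percent = (7.1525e-03/0.1) × 100

Percent ionization = 7.15%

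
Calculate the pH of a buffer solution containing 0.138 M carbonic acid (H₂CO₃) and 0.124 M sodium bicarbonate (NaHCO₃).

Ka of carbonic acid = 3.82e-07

pKa = -log(3.82e-07) = 6.42. pH = pKa + log([A⁻]/[HA]) = 6.42 + log(0.124/0.138)

pH = 6.37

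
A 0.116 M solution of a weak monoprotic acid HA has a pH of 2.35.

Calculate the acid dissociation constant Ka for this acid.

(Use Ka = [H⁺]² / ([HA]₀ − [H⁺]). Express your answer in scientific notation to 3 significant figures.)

[H⁺] = 10^(−pH) = 10^(−2.35) = 4.467e-03 M. For HA ⇌ H⁺ + A⁻, Ka = [H⁺][A⁻]/[HA] = [H⁺]² / ([HA]₀ − [H⁺]) = (4.467e-03)² / (0.116 − 4.467e-03) = 1.79e-04.

K_a = 1.79e-04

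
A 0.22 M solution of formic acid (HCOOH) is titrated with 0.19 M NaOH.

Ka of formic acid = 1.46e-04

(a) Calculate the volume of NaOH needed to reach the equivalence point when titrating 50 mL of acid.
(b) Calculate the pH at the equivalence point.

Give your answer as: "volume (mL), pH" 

moles acid = 0.22 × 50/1000 = 0.011 mol; V_base = moles/0.19 × 1000 = 57.9 mL. At equivalence only the conjugate base is present: [A⁻] = 0.011/0.108 = 1.0195e-01 M. Kb = Kw/Ka = 6.85e-11; [OH⁻] = √(Kb × [A⁻]) = 2.6425e-06; pOH = 5.58; pH = 14 - pOH = 8.42.

V = 57.9 mL, pH = 8.42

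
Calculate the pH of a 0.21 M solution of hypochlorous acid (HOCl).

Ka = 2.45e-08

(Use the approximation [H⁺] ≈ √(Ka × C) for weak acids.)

[H⁺] = √(Ka × C) = √(2.45e-08 × 0.21) = 7.1729e-05. pH = -log(7.1729e-05)

pH = 4.14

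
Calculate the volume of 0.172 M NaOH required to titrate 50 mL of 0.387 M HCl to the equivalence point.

At equivalence: moles acid = moles base. moles HCl = 0.387 × 50/1000 = 0.01935 mol. V_base = moles / 0.172 × 1000 = 112.5 mL.

V_{base} = 112.5 mL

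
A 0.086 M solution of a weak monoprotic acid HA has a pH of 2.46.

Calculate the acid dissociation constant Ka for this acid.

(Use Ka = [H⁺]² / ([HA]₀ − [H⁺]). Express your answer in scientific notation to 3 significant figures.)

[H⁺] = 10^(−pH) = 10^(−2.46) = 3.467e-03 M. For HA ⇌ H⁺ + A⁻, Ka = [H⁺][A⁻]/[HA] = [H⁺]² / ([HA]₀ − [H⁺]) = (3.467e-03)² / (0.086 − 3.467e-03) = 1.46e-04.

K_a = 1.46e-04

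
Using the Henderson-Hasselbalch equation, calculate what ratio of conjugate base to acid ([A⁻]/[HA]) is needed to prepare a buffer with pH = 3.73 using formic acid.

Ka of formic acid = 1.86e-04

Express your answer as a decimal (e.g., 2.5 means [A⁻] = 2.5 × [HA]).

pKa = -log(1.86e-04) = 3.7305. pH = pKa + log([A⁻]/[HA]), so log([A⁻]/[HA]) = pH − pKa = 3.73 − 3.7305 = -0.0005. [A⁻]/[HA] = 10^(-0.0005) = 0.999

[A⁻]/[HA] = 0.999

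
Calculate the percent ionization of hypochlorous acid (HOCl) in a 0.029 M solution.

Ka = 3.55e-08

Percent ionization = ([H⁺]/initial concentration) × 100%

Using Ka equilibrium: x² + Ka×x - Ka×C = 0. Solving: [H⁺] = 3.2068e-05. Percent = (3.2068e-05/0.029) × 100

Percent ionization = 0.111%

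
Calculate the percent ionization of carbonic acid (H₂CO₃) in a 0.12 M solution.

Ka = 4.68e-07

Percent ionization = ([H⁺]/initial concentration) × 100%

Using Ka equilibrium: x² + Ka×x - Ka×C = 0. Solving: [H⁺] = 2.3675e-04. Percent = (2.3675e-04/0.12) × 100

Percent ionization = 0.197%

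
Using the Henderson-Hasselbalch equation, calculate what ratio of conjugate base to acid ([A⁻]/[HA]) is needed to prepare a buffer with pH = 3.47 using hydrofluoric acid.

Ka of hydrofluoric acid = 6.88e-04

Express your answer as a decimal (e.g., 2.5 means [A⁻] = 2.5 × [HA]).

pKa = -log(6.88e-04) = 3.1624. pH = pKa + log([A⁻]/[HA]), so log([A⁻]/[HA]) = pH − pKa = 3.47 − 3.1624 = 0.3076. [A⁻]/[HA] = 10^(0.3076) = 2.03

[A⁻]/[HA] = 2.03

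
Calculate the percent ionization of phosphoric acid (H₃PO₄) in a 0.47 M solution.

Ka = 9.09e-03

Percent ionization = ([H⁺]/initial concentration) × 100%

Using Ka equilibrium: x² + Ka×x - Ka×C = 0. Solving: [H⁺] = 6.0976e-02. Percent = (6.0976e-02/0.47) × 100

Percent ionization = 13%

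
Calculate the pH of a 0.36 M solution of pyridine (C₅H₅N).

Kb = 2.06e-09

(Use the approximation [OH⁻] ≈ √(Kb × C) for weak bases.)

[OH⁻] = √(Kb × C) = √(2.06e-09 × 0.36) = 2.7232e-05. pOH = 4.56, pH = 14 - pOH

pH = 9.44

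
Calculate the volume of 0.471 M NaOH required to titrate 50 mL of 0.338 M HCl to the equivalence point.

At equivalence: moles acid = moles base. moles HCl = 0.338 × 50/1000 = 0.0169 mol. V_base = moles / 0.471 × 1000 = 35.9 mL.

V_{base} = 35.9 mL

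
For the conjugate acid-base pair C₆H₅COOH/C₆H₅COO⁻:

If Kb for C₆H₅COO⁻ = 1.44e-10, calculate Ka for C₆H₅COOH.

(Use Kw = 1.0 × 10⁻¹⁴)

For a conjugate pair Ka × Kb = Kw, so Ka = Kw/Kb = 1.0 × 10⁻¹⁴ / 1.44e-10 = 6.94e-05.

K_a = 6.94e-05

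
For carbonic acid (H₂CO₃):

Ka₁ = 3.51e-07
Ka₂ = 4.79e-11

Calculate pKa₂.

pKa₂ = -log(Ka₂) = -log(4.79e-11) = 10.32.

pK_{a2} = 10.32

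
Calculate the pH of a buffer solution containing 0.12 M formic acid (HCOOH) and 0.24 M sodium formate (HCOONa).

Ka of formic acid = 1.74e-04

pKa = -log(1.74e-04) = 3.76. pH = pKa + log([A⁻]/[HA]) = 3.76 + log(0.24/0.12)

pH = 4.06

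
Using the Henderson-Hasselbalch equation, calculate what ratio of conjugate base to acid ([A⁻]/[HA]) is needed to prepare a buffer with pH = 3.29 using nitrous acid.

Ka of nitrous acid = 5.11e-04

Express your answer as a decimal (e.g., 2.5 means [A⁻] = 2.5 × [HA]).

pKa = -log(5.11e-04) = 3.2916. pH = pKa + log([A⁻]/[HA]), so log([A⁻]/[HA]) = pH − pKa = 3.29 − 3.2916 = -0.0016. [A⁻]/[HA] = 10^(-0.0016) = 0.996

[A⁻]/[HA] = 0.996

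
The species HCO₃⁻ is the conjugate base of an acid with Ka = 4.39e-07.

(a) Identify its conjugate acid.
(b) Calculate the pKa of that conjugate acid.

(a) The conjugate acid is formed by adding one H⁺ to HCO₃⁻, giving H₂CO₃. (b) pKa = -log(Ka) = -log(4.39e-07) = 6.36.

Conjugate acid: H₂CO₃; pK_a = 6.36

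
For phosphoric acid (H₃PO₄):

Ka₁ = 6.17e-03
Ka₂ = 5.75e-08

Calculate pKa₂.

pKa₂ = -log(Ka₂) = -log(5.75e-08) = 7.24.

pK_{a2} = 7.24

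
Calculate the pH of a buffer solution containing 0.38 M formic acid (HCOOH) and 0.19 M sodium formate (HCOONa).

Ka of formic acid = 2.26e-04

pKa = -log(2.26e-04) = 3.65. pH = pKa + log([A⁻]/[HA]) = 3.65 + log(0.19/0.38)

pH = 3.34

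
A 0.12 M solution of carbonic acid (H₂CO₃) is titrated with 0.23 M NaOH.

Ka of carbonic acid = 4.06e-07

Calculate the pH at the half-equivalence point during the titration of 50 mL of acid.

At half-equivalence [HA] = [A⁻], so Henderson-Hasselbalch gives pH = pKa = -log(4.06e-07) = 6.39.

pH = pKa = 6.39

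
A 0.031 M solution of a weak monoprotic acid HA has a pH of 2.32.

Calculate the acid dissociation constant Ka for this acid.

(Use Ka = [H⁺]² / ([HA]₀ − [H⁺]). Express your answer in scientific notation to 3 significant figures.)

[H⁺] = 10^(−pH) = 10^(−2.32) = 4.786e-03 M. For HA ⇌ H⁺ + A⁻, Ka = [H⁺][A⁻]/[HA] = [H⁺]² / ([HA]₀ − [H⁺]) = (4.786e-03)² / (0.031 − 4.786e-03) = 8.74e-04.

K_a = 8.74e-04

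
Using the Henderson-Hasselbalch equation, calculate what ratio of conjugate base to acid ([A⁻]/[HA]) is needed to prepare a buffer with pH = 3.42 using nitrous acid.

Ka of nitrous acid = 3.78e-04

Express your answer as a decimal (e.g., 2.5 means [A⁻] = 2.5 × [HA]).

pKa = -log(3.78e-04) = 3.4225. pH = pKa + log([A⁻]/[HA]), so log([A⁻]/[HA]) = pH − pKa = 3.42 − 3.4225 = -0.0025. [A⁻]/[HA] = 10^(-0.0025) = 0.994

[A⁻]/[HA] = 0.994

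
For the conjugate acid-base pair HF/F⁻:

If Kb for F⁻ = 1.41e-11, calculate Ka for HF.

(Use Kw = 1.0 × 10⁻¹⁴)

For a conjugate pair Ka × Kb = Kw, so Ka = Kw/Kb = 1.0 × 10⁻¹⁴ / 1.41e-11 = 7.09e-04.

K_a = 7.09e-04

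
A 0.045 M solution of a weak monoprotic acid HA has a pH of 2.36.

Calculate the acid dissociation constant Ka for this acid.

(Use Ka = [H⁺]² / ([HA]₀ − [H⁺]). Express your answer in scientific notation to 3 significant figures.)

[H⁺] = 10^(−pH) = 10^(−2.36) = 4.365e-03 M. For HA ⇌ H⁺ + A⁻, Ka = [H⁺][A⁻]/[HA] = [H⁺]² / ([HA]₀ − [H⁺]) = (4.365e-03)² / (0.045 − 4.365e-03) = 4.69e-04.

K_a = 4.69e-04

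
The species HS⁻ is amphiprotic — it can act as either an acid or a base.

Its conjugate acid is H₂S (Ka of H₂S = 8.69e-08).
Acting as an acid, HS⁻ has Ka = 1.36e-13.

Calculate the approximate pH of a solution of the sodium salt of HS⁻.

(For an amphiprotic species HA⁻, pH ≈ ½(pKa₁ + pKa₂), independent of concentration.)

pKa₁ = -log(8.69e-08) = 7.06; pKa₂ = -log(1.36e-13) = 12.87. For an amphiprotic species, pH ≈ ½(pKa₁ + pKa₂) = ½(7.06 + 12.87) = 9.96.

pH = 9.96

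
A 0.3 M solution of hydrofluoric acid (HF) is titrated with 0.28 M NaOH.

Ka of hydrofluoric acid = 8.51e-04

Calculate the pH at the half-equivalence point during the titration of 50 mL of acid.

At half-equivalence [HA] = [A⁻], so Henderson-Hasselbalch gives pH = pKa = -log(8.51e-04) = 3.07.

pH = pKa = 3.07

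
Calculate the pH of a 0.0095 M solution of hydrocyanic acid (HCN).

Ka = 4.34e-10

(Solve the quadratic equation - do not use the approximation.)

x² + Ka×x - Ka×C = 0. Using quadratic formula: [H⁺] = 2.0303e-06

pH = 5.69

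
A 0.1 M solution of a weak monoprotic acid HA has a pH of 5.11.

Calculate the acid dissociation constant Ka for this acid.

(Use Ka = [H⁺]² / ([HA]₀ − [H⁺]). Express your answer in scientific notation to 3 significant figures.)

[H⁺] = 10^(−pH) = 10^(−5.11) = 7.762e-06 M. For HA ⇌ H⁺ + A⁻, Ka = [H⁺][A⁻]/[HA] = [H⁺]² / ([HA]₀ − [H⁺]) = (7.762e-06)² / (0.1 − 7.762e-06) = 6.03e-10.

K_a = 6.03e-10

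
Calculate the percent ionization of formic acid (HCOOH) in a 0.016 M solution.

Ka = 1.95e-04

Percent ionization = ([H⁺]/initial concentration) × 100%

Using Ka equilibrium: x² + Ka×x - Ka×C = 0. Solving: [H⁺] = 1.6715e-03. Percent = (1.6715e-03/0.016) × 100

Percent ionization = 10.4%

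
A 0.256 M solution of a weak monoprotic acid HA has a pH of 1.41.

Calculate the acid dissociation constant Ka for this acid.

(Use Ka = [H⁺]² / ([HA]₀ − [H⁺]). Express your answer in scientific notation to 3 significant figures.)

[H⁺] = 10^(−pH) = 10^(−1.41) = 3.890e-02 M. For HA ⇌ H⁺ + A⁻, Ka = [H⁺][A⁻]/[HA] = [H⁺]² / ([HA]₀ − [H⁺]) = (3.890e-02)² / (0.256 − 3.890e-02) = 6.97e-03.

K_a = 6.97e-03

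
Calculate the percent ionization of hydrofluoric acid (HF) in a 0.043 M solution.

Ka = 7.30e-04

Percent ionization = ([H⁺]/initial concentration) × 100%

Using Ka equilibrium: x² + Ka×x - Ka×C = 0. Solving: [H⁺] = 5.2496e-03. Percent = (5.2496e-03/0.043) × 100

Percent ionization = 12.2%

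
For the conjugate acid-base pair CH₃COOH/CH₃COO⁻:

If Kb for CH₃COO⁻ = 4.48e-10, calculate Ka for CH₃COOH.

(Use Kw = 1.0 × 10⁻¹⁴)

For a conjugate pair Ka × Kb = Kw, so Ka = Kw/Kb = 1.0 × 10⁻¹⁴ / 4.48e-10 = 2.23e-05.

K_a = 2.23e-05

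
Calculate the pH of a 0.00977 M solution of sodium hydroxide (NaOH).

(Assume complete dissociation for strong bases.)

[OH⁻] = 0.00977 M for strong base. pOH = -log[OH⁻] = 2.01, pH = 14 - pOH

pH = 11.99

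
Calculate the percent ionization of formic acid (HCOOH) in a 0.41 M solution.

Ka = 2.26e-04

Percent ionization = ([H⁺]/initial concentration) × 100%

Using Ka equilibrium: x² + Ka×x - Ka×C = 0. Solving: [H⁺] = 9.5137e-03. Percent = (9.5137e-03/0.41) × 100

Percent ionization = 2.32%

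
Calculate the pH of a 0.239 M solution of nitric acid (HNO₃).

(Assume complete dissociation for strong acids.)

[H⁺] = 0.239 M for strong acid. pH = -log[H⁺] = -log(0.239)

pH = 0.62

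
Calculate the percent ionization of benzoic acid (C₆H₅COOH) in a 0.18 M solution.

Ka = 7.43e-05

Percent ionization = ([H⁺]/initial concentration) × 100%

Using Ka equilibrium: x² + Ka×x - Ka×C = 0. Solving: [H⁺] = 3.6201e-03. Percent = (3.6201e-03/0.18) × 100

Percent ionization = 2.01%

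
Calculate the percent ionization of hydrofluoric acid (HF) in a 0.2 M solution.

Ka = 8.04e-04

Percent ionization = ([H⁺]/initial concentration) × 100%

Using Ka equilibrium: x² + Ka×x - Ka×C = 0. Solving: [H⁺] = 1.2285e-02. Percent = (1.2285e-02/0.2) × 100

Percent ionization = 6.14%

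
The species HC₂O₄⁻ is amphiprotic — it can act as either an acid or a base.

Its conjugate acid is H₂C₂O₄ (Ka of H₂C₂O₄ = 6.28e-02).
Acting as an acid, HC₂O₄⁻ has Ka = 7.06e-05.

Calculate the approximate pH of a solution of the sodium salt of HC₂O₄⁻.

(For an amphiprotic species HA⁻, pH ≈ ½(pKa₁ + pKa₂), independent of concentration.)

pKa₁ = -log(6.28e-02) = 1.20; pKa₂ = -log(7.06e-05) = 4.15. For an amphiprotic species, pH ≈ ½(pKa₁ + pKa₂) = ½(1.20 + 4.15) = 2.68.

pH = 2.68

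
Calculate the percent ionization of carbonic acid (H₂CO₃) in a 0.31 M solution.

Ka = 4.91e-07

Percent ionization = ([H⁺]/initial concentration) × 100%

Using Ka equilibrium: x² + Ka×x - Ka×C = 0. Solving: [H⁺] = 3.8990e-04. Percent = (3.8990e-04/0.31) × 100

Percent ionization = 0.126%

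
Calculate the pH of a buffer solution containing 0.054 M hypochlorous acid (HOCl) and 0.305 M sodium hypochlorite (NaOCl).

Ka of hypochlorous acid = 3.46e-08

pKa = -log(3.46e-08) = 7.46. pH = pKa + log([A⁻]/[HA]) = 7.46 + log(0.305/0.054)

pH = 8.21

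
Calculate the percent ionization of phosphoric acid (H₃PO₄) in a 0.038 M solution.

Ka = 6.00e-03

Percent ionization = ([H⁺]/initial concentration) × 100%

Using Ka equilibrium: x² + Ka×x - Ka×C = 0. Solving: [H⁺] = 1.2395e-02. Percent = (1.2395e-02/0.038) × 100

Percent ionization = 32.6%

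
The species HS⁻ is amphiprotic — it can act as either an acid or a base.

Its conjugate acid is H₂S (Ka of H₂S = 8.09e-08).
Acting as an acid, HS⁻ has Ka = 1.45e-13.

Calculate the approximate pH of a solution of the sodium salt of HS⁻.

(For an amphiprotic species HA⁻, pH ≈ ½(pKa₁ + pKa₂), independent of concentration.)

pKa₁ = -log(8.09e-08) = 7.09; pKa₂ = -log(1.45e-13) = 12.84. For an amphiprotic species, pH ≈ ½(pKa₁ + pKa₂) = ½(7.09 + 12.84) = 9.97.

pH = 9.97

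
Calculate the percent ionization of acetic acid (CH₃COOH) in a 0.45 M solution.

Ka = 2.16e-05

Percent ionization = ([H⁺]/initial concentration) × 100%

Using Ka equilibrium: x² + Ka×x - Ka×C = 0. Solving: [H⁺] = 3.1069e-03. Percent = (3.1069e-03/0.45) × 100

Percent ionization = 0.69%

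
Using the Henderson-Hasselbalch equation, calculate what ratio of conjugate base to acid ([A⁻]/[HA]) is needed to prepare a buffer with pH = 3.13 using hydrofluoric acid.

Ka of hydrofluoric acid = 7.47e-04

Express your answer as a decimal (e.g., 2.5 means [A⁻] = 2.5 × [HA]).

pKa = -log(7.47e-04) = 3.1267. pH = pKa + log([A⁻]/[HA]), so log([A⁻]/[HA]) = pH − pKa = 3.13 − 3.1267 = 0.0033. [A⁻]/[HA] = 10^(0.0033) = 1.01

[A⁻]/[HA] = 1.01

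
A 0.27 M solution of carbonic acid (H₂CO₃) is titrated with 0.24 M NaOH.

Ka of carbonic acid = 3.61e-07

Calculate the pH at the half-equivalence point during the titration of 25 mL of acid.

At half-equivalence [HA] = [A⁻], so Henderson-Hasselbalch gives pH = pKa = -log(3.61e-07) = 6.44.

pH = pKa = 6.44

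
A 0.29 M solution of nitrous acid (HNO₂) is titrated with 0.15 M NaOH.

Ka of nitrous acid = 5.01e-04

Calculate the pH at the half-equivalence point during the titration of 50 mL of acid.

At half-equivalence [HA] = [A⁻], so Henderson-Hasselbalch gives pH = pKa = -log(5.01e-04) = 3.30.

pH = pKa = 3.30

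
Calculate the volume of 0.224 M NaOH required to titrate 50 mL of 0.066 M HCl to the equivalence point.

At equivalence: moles acid = moles base. moles HCl = 0.066 × 50/1000 = 0.0033 mol. V_base = moles / 0.224 × 1000 = 14.7 mL.

V_{base} = 14.7 mL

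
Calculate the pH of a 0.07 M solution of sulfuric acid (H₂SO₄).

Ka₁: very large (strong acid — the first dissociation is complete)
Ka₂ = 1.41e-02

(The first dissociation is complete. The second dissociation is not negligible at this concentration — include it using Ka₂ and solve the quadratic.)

First dissociation is complete: [H⁺]₀ = [HSO₄⁻]₀ = C = 0.07 M. Second dissociation HSO₄⁻ ⇌ H⁺ + SO₄²⁻: let x = [SO₄²⁻]. Ka₂ = (C + x)·x / (C − x) = 1.41e-02 → x² + (C + Ka₂)·x − Ka₂·C = 0 → x² + 0.08410·x − 9.870e-04 = 0. x = (−0.08410 + √(0.08410² + 4 × 9.870e-04)) / 2 = 1.0440e-02 M. [H⁺] = C + x = 0.07 + 1.0440e-02 = 8.0440e-02 M. pH = -log(8.0440e-02) = 1.09.

pH = 1.09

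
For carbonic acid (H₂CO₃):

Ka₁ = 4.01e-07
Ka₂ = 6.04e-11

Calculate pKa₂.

pKa₂ = -log(Ka₂) = -log(6.04e-11) = 10.22.

pK_{a2} = 10.22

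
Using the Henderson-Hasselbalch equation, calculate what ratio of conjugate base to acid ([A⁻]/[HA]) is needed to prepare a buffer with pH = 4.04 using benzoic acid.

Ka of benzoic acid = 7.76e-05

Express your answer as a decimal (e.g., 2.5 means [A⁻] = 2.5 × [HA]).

pKa = -log(7.76e-05) = 4.1101. pH = pKa + log([A⁻]/[HA]), so log([A⁻]/[HA]) = pH − pKa = 4.04 − 4.1101 = -0.0701. [A⁻]/[HA] = 10^(-0.0701) = 0.851

[A⁻]/[HA] = 0.851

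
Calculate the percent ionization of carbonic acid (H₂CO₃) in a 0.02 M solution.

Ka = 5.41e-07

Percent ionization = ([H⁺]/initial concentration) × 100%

Using Ka equilibrium: x² + Ka×x - Ka×C = 0. Solving: [H⁺] = 1.0375e-04. Percent = (1.0375e-04/0.02) × 100

Percent ionization = 0.519%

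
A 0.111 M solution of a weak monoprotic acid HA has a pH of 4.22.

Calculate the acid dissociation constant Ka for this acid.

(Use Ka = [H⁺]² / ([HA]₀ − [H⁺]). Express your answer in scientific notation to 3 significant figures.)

[H⁺] = 10^(−pH) = 10^(−4.22) = 6.026e-05 M. For HA ⇌ H⁺ + A⁻, Ka = [H⁺][A⁻]/[HA] = [H⁺]² / ([HA]₀ − [H⁺]) = (6.026e-05)² / (0.111 − 6.026e-05) = 3.27e-08.

K_a = 3.27e-08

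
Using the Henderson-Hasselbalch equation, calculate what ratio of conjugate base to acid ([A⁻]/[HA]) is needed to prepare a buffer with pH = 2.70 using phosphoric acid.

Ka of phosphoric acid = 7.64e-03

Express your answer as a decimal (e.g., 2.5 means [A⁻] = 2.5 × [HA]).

pKa = -log(7.64e-03) = 2.1169. pH = pKa + log([A⁻]/[HA]), so log([A⁻]/[HA]) = pH − pKa = 2.70 − 2.1169 = 0.5831. [A⁻]/[HA] = 10^(0.5831) = 3.83

[A⁻]/[HA] = 3.83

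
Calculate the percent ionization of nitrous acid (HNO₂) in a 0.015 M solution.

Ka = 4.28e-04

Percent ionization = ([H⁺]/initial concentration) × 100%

Using Ka equilibrium: x² + Ka×x - Ka×C = 0. Solving: [H⁺] = 2.3288e-03. Percent = (2.3288e-03/0.015) × 100

Percent ionization = 15.5%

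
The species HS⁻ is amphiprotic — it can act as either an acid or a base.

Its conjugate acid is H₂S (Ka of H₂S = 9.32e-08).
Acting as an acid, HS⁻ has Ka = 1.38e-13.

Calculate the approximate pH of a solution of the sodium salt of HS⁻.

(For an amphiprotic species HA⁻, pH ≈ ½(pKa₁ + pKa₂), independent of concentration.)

pKa₁ = -log(9.32e-08) = 7.03; pKa₂ = -log(1.38e-13) = 12.86. For an amphiprotic species, pH ≈ ½(pKa₁ + pKa₂) = ½(7.03 + 12.86) = 9.95.

pH = 9.95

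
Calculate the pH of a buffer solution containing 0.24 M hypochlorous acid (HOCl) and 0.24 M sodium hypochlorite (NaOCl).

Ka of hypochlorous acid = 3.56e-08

pKa = -log(3.56e-08) = 7.45. pH = pKa + log([A⁻]/[HA]) = 7.45 + log(0.24/0.24)

pH = 7.45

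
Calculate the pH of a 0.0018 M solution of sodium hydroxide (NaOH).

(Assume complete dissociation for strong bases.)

[OH⁻] = 0.0018 M for strong base. pOH = -log[OH⁻] = 2.74, pH = 14 - pOH

pH = 11.26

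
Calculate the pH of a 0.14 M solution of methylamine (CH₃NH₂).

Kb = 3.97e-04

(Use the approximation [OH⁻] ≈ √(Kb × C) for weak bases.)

[OH⁻] = √(Kb × C) = √(3.97e-04 × 0.14) = 7.4552e-03. pOH = 2.13, pH = 14 - pOH

pH = 11.87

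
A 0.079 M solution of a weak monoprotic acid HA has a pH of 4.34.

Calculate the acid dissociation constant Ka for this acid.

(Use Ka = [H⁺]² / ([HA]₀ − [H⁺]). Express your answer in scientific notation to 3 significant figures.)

[H⁺] = 10^(−pH) = 10^(−4.34) = 4.571e-05 M. For HA ⇌ H⁺ + A⁻, Ka = [H⁺][A⁻]/[HA] = [H⁺]² / ([HA]₀ − [H⁺]) = (4.571e-05)² / (0.079 − 4.571e-05) = 2.65e-08.

K_a = 2.65e-08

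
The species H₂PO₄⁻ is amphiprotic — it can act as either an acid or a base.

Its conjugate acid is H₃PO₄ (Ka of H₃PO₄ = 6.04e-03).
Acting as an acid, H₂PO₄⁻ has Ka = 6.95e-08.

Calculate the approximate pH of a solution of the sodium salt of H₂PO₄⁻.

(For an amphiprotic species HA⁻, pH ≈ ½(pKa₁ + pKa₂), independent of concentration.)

pKa₁ = -log(6.04e-03) = 2.22; pKa₂ = -log(6.95e-08) = 7.16. For an amphiprotic species, pH ≈ ½(pKa₁ + pKa₂) = ½(2.22 + 7.16) = 4.69.

pH = 4.69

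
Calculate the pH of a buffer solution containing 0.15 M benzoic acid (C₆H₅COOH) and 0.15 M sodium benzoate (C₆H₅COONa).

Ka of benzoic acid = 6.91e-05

pKa = -log(6.91e-05) = 4.16. pH = pKa + log([A⁻]/[HA]) = 4.16 + log(0.15/0.15)

pH = 4.16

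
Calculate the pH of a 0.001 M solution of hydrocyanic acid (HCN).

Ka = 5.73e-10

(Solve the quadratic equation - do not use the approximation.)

x² + Ka×x - Ka×C = 0. Using quadratic formula: [H⁺] = 7.5668e-07

pH = 6.12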